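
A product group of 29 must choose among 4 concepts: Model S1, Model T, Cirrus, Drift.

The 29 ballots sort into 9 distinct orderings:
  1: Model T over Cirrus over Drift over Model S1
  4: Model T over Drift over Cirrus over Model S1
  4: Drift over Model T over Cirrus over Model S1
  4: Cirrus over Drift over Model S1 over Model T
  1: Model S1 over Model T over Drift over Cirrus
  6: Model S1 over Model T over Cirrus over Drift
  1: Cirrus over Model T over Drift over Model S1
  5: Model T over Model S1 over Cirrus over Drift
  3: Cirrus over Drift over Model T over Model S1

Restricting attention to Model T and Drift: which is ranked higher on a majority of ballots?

Ballots ranking Model T above Drift: 1 + 4 + 1 + 6 + 1 + 5 = 18.
Ballots ranking Drift above Model T: 29 − 18 = 11.
Model T wins the head-to-head 18–11.

Model T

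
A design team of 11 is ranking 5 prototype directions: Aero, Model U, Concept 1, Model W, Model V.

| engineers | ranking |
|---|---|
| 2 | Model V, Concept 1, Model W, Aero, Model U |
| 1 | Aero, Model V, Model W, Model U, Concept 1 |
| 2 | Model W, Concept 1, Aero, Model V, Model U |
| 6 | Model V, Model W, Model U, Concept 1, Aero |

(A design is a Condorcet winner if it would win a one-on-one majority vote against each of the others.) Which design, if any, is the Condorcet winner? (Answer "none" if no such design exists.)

Model V

Pairwise majorities:
Aero vs Model U: Aero preferred on 2+1+2 = 5 ballots; Model U wins 6–5.
Aero vs Concept 1: Concept 1 wins 10–1.
Aero–Model W: Model W 10–1.
Aero–Model V: Model V 8–3.
Model U vs Concept 1: 1+6 = 7 for Model U, 4 for Concept 1 — Model U by 7–4.
Model U–Model W: Model W 11–0.
Model U vs Model V: Model V, 11–0.
Concept 1 vs Model W: 2 to 9, Model W.
Concept 1 vs Model V: Concept 1 preferred on 2 ballots; Model V wins 9–2.
Model W vs Model V: 2 for Model W, 9 for Model V — Model V by 9–2.
Model V defeats every rival head-to-head and is the Condorcet winner.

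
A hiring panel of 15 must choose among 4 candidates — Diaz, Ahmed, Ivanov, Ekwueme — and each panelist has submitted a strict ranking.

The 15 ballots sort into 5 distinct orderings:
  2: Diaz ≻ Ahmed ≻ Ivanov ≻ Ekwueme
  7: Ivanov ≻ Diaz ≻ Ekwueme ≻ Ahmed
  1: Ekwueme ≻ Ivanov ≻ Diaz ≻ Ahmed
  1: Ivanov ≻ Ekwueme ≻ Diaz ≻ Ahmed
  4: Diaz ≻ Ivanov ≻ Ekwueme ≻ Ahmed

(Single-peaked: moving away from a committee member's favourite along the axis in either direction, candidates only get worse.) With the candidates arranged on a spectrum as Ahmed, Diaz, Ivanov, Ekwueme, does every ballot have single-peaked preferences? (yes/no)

yes

Axis positions: Ahmed=1, Diaz=2, Ivanov=3, Ekwueme=4.
Faction 1 (peak Diaz at position 2): ranking walks positions 2-1-3-4, expanding outward from the peak — single-peaked.
Faction 2 (peak Ivanov at position 3): ranking walks positions 3-2-4-1, expanding outward from the peak — single-peaked.
Faction 3 (peak Ekwueme at position 4): ranking walks positions 4-3-2-1, expanding outward from the peak — single-peaked.
Faction 4 (peak Ivanov at position 3): ranking walks positions 3-4-2-1, expanding outward from the peak — single-peaked.
Faction 5 (peak Diaz at position 2): ranking walks positions 2-3-4-1, expanding outward from the peak — single-peaked.
Every ranking is single-peaked on this axis.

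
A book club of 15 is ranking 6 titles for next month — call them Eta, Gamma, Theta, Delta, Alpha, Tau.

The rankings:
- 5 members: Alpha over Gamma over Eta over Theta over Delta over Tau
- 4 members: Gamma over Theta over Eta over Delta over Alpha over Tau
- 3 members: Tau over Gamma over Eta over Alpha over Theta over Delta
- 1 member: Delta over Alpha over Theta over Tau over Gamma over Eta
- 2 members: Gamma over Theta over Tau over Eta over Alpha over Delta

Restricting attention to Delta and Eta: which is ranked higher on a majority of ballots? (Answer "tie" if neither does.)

Ballots ranking Delta above Eta: 1.
Ballots ranking Eta above Delta: 15 − 1 = 14.
Eta wins the head-to-head 14–1.

Eta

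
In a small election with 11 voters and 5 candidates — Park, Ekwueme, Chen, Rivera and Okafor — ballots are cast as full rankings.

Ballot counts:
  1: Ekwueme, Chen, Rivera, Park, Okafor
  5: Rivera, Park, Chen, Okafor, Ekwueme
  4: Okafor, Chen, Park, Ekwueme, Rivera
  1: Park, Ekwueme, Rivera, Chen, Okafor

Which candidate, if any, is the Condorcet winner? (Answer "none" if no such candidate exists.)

none

Head-to-head results (11 voters):
Park vs Ekwueme: 10 to 1, Park.
Park vs Chen: Park preferred on 5+1 = 6 ballots; Park wins 6–5.
Park vs Rivera: 5 to 6, Rivera.
Park vs Okafor: Park preferred on 1+5+1 = 7 ballots; Park wins 7–4.
Ekwueme vs Chen: 2 to 9, Chen.
Ekwueme vs Rivera: 6 to 5, Ekwueme.
Ekwueme vs Okafor: 2 to 9, Okafor.
Chen vs Rivera: 1+4 = 5 for Chen, 6 for Rivera — Rivera by 6–5.
Chen vs Okafor: Chen is ranked higher on 1+5+1 = 7 ballots, Okafor on 4. Chen wins 7–4.
Rivera vs Okafor: 1+5+1 = 7 for Rivera, 4 for Okafor — Rivera by 7–4.
Every candidate loses at least once (Park loses to Rivera; Ekwueme loses to Park; Chen loses to Park; Rivera loses to Ekwueme; Okafor loses to Park). The majority relation contains the cycle Park > Ekwueme > Rivera > Park, so there is no Condorcet winner.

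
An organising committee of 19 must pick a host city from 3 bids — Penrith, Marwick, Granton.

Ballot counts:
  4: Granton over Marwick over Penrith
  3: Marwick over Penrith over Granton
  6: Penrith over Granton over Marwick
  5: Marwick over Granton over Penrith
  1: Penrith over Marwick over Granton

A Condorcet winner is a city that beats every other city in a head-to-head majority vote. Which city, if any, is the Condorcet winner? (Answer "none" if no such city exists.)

none

Head-to-head results (19 organisers):
Penrith vs Marwick: 7 to 12, Marwick.
Penrith vs Granton: Penrith preferred on 3+6+1 = 10 ballots; Penrith wins 10–9.
Marwick vs Granton: Marwick is ranked higher on 3+5+1 = 9 ballots, Granton on 10. Granton wins 10–9.
Every city loses at least once (Penrith loses to Marwick; Marwick loses to Granton; Granton loses to Penrith). The majority relation contains the cycle Penrith → Granton → Marwick → Penrith, so there is no Condorcet winner.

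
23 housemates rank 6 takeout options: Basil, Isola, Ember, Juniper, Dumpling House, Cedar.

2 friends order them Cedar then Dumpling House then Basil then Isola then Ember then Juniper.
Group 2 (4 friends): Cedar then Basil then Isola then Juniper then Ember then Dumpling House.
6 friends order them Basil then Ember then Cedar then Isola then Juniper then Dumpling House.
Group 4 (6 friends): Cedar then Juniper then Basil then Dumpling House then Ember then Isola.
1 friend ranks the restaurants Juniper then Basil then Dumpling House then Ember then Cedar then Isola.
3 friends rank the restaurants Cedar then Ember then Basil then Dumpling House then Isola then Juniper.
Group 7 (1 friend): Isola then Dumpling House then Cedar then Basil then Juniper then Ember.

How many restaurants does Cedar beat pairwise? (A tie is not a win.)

Cedar against each rival (23 friends):
Cedar vs Basil: Cedar, 16–7.
Cedar vs Isola: 2+4+6+6+1+3 = 22 for Cedar, 1 for Isola — Cedar by 22–1.
Cedar vs Ember: 2+4+6+3+1 = 16 for Cedar, 7 for Ember — Cedar by 16–7.
Cedar vs Juniper: Cedar preferred on 2+4+6+6+3+1 = 22 ballots; Cedar wins 22–1.
Cedar vs Dumpling House: 21 to 2, Cedar.
Cedar beats Basil, Isola, Ember, Juniper, Dumpling House — 5 pairwise wins.

5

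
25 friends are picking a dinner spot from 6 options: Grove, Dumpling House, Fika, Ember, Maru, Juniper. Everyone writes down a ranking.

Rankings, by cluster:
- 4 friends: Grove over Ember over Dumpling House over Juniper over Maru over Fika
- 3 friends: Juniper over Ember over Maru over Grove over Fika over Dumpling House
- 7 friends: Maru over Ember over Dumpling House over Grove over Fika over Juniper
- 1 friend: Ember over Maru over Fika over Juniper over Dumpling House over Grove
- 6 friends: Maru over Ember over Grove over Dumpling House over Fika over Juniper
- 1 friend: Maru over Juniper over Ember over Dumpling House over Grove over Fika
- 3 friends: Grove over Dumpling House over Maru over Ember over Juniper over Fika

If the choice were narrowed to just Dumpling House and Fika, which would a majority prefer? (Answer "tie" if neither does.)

Ballots ranking Dumpling House above Fika: 4 + 7 + 6 + 1 + 3 = 21.
Ballots ranking Fika above Dumpling House: 25 − 21 = 4.
Dumpling House wins the head-to-head 21–4.

Dumpling House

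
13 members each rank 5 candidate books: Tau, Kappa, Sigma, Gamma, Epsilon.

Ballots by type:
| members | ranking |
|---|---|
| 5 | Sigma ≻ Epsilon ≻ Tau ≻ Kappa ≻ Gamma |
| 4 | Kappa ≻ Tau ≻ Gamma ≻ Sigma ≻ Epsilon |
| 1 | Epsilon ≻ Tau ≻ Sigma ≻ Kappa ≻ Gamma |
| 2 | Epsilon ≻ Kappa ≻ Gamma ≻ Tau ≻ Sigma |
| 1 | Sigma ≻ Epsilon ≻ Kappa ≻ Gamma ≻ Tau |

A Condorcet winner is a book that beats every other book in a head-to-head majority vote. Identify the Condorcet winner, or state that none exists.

none

Pairwise majorities:
Tau vs Kappa: Tau preferred on 5+1 = 6 ballots; Kappa wins 7–6.
Tau vs Sigma: Tau preferred on 4+1+2 = 7 ballots; Tau wins 7–6.
Tau vs Gamma: Tau preferred on 5+4+1 = 10 ballots; Tau wins 10–3.
Tau vs Epsilon: Tau is ranked higher on 4 ballots, Epsilon on 9. Epsilon wins 9–4.
Kappa vs Sigma: 6 to 7, Sigma.
Kappa vs Gamma: 13 to 0, Kappa.
Kappa vs Epsilon: Kappa is ranked higher on 4 ballots, Epsilon on 9. Epsilon wins 9–4.
Sigma vs Gamma: Sigma preferred on 5+1+1 = 7 ballots; Sigma wins 7–6.
Sigma vs Epsilon: Sigma is ranked higher on 5+4+1 = 10 ballots, Epsilon on 3. Sigma wins 10–3.
Gamma vs Epsilon: Gamma preferred on 4 ballots; Epsilon wins 9–4.
Every book loses at least once (Tau loses to Kappa; Kappa loses to Sigma; Sigma loses to Tau; Gamma loses to Tau; Epsilon loses to Sigma). The majority relation contains the cycle Tau beats Sigma beats Kappa beats Tau, so there is no Condorcet winner.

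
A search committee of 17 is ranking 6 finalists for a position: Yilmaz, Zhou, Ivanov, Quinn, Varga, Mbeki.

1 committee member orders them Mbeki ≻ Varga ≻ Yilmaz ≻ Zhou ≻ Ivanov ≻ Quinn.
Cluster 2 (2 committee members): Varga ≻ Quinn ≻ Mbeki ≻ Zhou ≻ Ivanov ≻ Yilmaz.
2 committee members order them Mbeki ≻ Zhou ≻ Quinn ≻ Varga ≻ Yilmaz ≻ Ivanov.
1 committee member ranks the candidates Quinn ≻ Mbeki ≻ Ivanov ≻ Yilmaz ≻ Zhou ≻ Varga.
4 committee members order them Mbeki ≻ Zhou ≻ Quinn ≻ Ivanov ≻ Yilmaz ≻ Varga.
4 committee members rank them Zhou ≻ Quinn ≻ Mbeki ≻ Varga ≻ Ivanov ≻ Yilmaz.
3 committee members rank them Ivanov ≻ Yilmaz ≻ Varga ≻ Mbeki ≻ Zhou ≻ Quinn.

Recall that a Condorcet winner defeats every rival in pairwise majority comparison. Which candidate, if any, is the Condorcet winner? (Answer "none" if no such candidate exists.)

Check each pair by majority over 17 ballots:
Yilmaz vs Zhou: Zhou wins 12–5.
Yilmaz–Ivanov: Ivanov 14–3.
Yilmaz vs Quinn: Quinn, 13–4.
Yilmaz–Varga: Varga 9–8.
Yilmaz vs Mbeki: Mbeki, 14–3.
Zhou–Ivanov: Zhou 13–4.
Zhou–Quinn: Zhou 14–3.
Zhou vs Varga: Zhou, 11–6.
Zhou vs Mbeki: Mbeki wins 13–4.
Ivanov vs Quinn: Quinn, 13–4.
Ivanov vs Varga: Varga wins 9–8.
Ivanov vs Mbeki: Mbeki, 14–3.
Quinn vs Varga: Quinn wins 11–6.
Quinn vs Mbeki: Mbeki wins 10–7.
Varga vs Mbeki: Mbeki wins 12–5.
Only Mbeki has no losses; Mbeki is the Condorcet winner.

Mbeki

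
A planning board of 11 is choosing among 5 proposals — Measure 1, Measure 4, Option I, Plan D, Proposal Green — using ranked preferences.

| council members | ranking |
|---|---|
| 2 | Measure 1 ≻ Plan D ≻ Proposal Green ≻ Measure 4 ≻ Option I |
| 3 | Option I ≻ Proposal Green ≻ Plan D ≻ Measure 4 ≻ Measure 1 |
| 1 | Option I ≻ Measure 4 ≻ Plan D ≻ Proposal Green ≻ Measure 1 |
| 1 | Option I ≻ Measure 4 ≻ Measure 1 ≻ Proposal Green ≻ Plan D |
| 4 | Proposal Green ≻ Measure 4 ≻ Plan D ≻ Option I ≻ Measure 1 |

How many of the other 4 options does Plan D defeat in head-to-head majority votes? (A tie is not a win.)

2

Plan D against each rival (11 council members):
Plan D vs Measure 1: Plan D, 8–3.
Plan D–Measure 4: Measure 4 6–5.
Plan D–Option I: Plan D 6–5.
Plan D vs Proposal Green: Plan D preferred on 2+1 = 3 ballots; Proposal Green wins 8–3.
Plan D beats Measure 1, Option I; loses to Measure 4, Proposal Green — 2 pairwise wins.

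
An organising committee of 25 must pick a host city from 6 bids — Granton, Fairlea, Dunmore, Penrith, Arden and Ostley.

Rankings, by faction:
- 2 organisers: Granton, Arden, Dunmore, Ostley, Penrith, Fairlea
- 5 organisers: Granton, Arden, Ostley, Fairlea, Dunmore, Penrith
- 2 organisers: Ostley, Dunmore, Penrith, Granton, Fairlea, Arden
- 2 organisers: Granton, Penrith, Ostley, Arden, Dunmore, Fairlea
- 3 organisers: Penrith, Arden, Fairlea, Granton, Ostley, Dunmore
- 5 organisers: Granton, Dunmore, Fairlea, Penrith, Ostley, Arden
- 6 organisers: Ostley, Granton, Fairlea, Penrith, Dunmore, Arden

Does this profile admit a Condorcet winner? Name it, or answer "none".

Check each pair by majority over 25 ballots:
Granton vs Fairlea: 22 to 3, Granton.
Granton vs Dunmore: 2+5+2+3+5+6 = 23 for Granton, 2 for Dunmore — Granton by 23–2.
Granton vs Penrith: Granton is ranked higher on 2+5+2+5+6 = 20 ballots, Penrith on 5. Granton wins 20–5.
Granton vs Arden: Granton preferred on 2+5+2+2+5+6 = 22 ballots; Granton wins 22–3.
Granton vs Ostley: Granton preferred on 2+5+2+3+5 = 17 ballots; Granton wins 17–8.
Fairlea vs Dunmore: Fairlea preferred on 5+3+6 = 14 ballots; Fairlea wins 14–11.
Fairlea vs Penrith: Fairlea preferred on 5+5+6 = 16 ballots; Fairlea wins 16–9.
Fairlea vs Arden: 2+5+6 = 13 for Fairlea, 12 for Arden — Fairlea by 13–12.
Fairlea vs Ostley: Fairlea is ranked higher on 3+5 = 8 ballots, Ostley on 17. Ostley wins 17–8.
Dunmore vs Penrith: 14 to 11, Dunmore.
Dunmore vs Arden: 13 to 12, Dunmore.
Dunmore vs Ostley: Dunmore is ranked higher on 2+5 = 7 ballots, Ostley on 18. Ostley wins 18–7.
Penrith vs Arden: 18 to 7, Penrith.
Penrith vs Ostley: Penrith is ranked higher on 2+3+5 = 10 ballots, Ostley on 15. Ostley wins 15–10.
Arden vs Ostley: 10 to 15, Ostley.
Only Granton has no losses; Granton is the Condorcet winner.

Granton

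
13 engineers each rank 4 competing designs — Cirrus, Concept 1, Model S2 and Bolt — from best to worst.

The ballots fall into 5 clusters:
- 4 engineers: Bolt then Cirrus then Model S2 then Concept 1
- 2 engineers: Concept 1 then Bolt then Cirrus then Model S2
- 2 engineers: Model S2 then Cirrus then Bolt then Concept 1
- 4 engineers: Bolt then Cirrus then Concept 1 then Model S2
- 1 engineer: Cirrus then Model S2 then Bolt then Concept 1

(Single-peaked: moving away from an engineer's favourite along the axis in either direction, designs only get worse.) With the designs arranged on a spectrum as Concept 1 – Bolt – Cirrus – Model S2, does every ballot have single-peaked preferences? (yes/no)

yes

Axis positions: Concept 1=1, Bolt=2, Cirrus=3, Model S2=4.
Cluster 1 (peak Bolt at position 2): ranking walks positions 2-3-4-1, expanding outward from the peak — single-peaked.
Cluster 2 (peak Concept 1 at position 1): ranking walks positions 1-2-3-4, expanding outward from the peak — single-peaked.
Cluster 3 (peak Model S2 at position 4): ranking walks positions 4-3-2-1, expanding outward from the peak — single-peaked.
Cluster 4 (peak Bolt at position 2): ranking walks positions 2-3-1-4, expanding outward from the peak — single-peaked.
Cluster 5 (peak Cirrus at position 3): ranking walks positions 3-4-2-1, expanding outward from the peak — single-peaked.
Every ranking is single-peaked on this axis.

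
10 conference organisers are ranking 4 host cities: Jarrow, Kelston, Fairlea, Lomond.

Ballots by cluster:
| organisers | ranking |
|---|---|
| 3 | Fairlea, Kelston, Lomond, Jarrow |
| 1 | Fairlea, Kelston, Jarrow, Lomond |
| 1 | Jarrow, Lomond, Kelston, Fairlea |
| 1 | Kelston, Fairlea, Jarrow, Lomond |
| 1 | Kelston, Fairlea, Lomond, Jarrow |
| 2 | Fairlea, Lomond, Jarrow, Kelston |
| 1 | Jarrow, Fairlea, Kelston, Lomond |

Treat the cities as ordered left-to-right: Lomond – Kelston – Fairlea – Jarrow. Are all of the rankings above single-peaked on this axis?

Axis positions: Lomond=1, Kelston=2, Fairlea=3, Jarrow=4.
Cluster 1 (peak Fairlea at position 3): ranking walks positions 3-2-1-4, expanding outward from the peak — single-peaked.
Cluster 2 (peak Fairlea at position 3): ranking walks positions 3-2-4-1, expanding outward from the peak — single-peaked.
Cluster 3: ranking walks positions 4-1-2-3; Lomond is ranked above Fairlea even though Fairlea lies between Lomond and the peak Jarrow on the axis — preferences dip and rise again. Not single-peaked.
Cluster 4 (peak Kelston at position 2): ranking walks positions 2-3-4-1, expanding outward from the peak — single-peaked.
Cluster 5 (peak Kelston at position 2): ranking walks positions 2-3-1-4, expanding outward from the peak — single-peaked.
Cluster 6: ranking walks positions 3-1-4-2; Lomond is ranked above Kelston even though Kelston lies between Lomond and the peak Fairlea on the axis — preferences dip and rise again. Not single-peaked.
Cluster 7 (peak Jarrow at position 4): ranking walks positions 4-3-2-1, expanding outward from the peak — single-peaked.
Cluster 3 violates single-peakedness, so the profile is not single-peaked on this axis.

no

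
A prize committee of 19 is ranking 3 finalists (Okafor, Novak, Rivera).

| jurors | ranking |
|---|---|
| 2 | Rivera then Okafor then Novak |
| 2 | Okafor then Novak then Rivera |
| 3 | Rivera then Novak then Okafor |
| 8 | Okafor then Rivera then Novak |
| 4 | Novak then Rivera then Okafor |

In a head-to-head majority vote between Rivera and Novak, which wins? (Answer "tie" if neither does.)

Rivera

Ballots ranking Rivera above Novak: 2 + 3 + 8 = 13.
Ballots ranking Novak above Rivera: 19 − 13 = 6.
Rivera wins the head-to-head 13–6.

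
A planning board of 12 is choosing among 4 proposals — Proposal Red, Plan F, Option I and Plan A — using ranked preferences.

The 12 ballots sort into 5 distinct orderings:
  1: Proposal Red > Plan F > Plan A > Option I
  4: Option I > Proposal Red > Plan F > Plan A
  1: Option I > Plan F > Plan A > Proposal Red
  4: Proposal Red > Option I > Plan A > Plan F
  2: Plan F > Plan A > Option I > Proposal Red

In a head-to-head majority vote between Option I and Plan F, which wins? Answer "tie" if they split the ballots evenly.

Option I

Ballots ranking Option I above Plan F: 4 + 1 + 4 = 9.
Ballots ranking Plan F above Option I: 12 − 9 = 3.
Option I wins the head-to-head 9–3.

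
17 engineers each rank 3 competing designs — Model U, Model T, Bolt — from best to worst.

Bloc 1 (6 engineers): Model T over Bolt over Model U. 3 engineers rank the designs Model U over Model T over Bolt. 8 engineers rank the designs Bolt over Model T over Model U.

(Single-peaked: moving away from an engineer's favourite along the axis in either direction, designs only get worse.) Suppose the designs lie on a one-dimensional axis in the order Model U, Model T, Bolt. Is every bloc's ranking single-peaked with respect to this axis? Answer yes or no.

Axis positions: Model U=1, Model T=2, Bolt=3.
Bloc 1 (peak Model T at position 2): ranking walks positions 2-3-1, expanding outward from the peak — single-peaked.
Bloc 2 (peak Model U at position 1): ranking walks positions 1-2-3, expanding outward from the peak — single-peaked.
Bloc 3 (peak Bolt at position 3): ranking walks positions 3-2-1, expanding outward from the peak — single-peaked.
Every ranking is single-peaked on this axis.

yes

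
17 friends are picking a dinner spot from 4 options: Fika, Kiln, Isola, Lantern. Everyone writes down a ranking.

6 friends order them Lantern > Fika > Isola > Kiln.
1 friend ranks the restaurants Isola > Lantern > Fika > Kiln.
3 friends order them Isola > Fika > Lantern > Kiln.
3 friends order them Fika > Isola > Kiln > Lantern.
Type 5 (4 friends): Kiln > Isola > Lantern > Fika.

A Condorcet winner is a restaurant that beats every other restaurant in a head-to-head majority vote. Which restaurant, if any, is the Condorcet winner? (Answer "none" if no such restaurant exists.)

none

Pairwise majorities:
Fika vs Kiln: Fika wins 13–4.
Fika vs Isola: 9 to 8, Fika.
Fika vs Lantern: Lantern wins 11–6.
Kiln vs Isola: Kiln preferred on 4 ballots; Isola wins 13–4.
Kiln vs Lantern: Lantern wins 10–7.
Isola vs Lantern: Isola preferred on 1+3+3+4 = 11 ballots; Isola wins 11–6.
Every restaurant loses at least once (Fika loses to Lantern; Kiln loses to Fika; Isola loses to Fika; Lantern loses to Isola). The majority relation contains the cycle Fika > Isola > Lantern > Fika, so there is no Condorcet winner.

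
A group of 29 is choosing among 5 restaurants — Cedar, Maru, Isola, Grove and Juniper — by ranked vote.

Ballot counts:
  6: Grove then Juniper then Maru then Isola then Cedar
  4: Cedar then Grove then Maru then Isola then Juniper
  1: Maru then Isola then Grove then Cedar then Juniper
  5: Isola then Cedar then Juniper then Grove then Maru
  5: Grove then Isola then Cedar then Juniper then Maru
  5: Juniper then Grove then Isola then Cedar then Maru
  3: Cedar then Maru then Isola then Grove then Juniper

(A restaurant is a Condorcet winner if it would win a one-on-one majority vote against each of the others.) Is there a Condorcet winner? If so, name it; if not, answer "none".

Head-to-head results (29 friends):
Cedar–Maru: Cedar 22–7.
Cedar–Isola: Isola 22–7.
Cedar vs Grove: Grove wins 17–12.
Cedar vs Juniper: Cedar, 18–11.
Maru vs Isola: Isola wins 15–14.
Maru vs Grove: Grove, 25–4.
Maru vs Juniper: Juniper, 21–8.
Isola–Grove: Grove 20–9.
Isola vs Juniper: Isola, 18–11.
Grove vs Juniper: Grove, 19–10.
Grove defeats every rival head-to-head and is the Condorcet winner.

Grove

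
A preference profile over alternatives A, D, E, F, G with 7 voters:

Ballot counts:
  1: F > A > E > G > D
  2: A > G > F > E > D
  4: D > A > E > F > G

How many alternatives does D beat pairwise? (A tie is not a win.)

D against each rival (7 voters):
D vs A: D is ranked higher on 4 ballots, A on 3. D wins 4–3.
D vs E: D, 4–3.
D vs F: D, 4–3.
D–G: D 4–3.
D beats A, E, F, G — 4 pairwise wins.

4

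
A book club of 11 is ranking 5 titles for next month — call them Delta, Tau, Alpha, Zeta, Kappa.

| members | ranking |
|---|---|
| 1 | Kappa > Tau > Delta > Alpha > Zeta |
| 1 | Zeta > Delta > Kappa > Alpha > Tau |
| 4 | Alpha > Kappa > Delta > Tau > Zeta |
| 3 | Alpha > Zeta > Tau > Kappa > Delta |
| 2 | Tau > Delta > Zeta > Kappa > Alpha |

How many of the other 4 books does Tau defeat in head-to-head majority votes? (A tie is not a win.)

2

Tau against each rival (11 members):
Tau vs Delta: Tau preferred on 1+3+2 = 6 ballots; Tau wins 6–5.
Tau vs Alpha: Alpha wins 8–3.
Tau–Zeta: Tau 7–4.
Tau vs Kappa: Tau preferred on 3+2 = 5 ballots; Kappa wins 6–5.
Tau beats Delta, Zeta; loses to Alpha, Kappa — 2 pairwise wins.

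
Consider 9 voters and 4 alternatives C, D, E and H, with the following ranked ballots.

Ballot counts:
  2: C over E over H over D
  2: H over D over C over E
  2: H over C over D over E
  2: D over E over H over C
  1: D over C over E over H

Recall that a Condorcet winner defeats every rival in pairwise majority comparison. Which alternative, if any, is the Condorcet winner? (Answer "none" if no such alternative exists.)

Head-to-head results (9 voters):
C vs D: 4 to 5, D.
C vs E: C preferred on 2+2+2+1 = 7 ballots; C wins 7–2.
C vs H: C preferred on 2+1 = 3 ballots; H wins 6–3.
D vs E: D is ranked higher on 2+2+2+1 = 7 ballots, E on 2. D wins 7–2.
D vs H: 3 to 6, H.
E vs H: 5 to 4, E.
Every alternative loses at least once (C loses to D; D loses to H; E loses to C; H loses to E). The majority relation contains the cycle C → E → H → C, so there is no Condorcet winner.

none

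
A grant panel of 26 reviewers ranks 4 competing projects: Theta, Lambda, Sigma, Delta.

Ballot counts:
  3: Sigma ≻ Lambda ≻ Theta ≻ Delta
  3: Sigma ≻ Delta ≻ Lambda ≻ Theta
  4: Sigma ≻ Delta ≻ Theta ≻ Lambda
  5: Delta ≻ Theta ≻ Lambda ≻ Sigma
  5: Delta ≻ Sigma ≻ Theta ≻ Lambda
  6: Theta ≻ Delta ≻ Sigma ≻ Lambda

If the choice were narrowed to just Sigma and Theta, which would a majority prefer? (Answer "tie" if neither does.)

Ballots ranking Sigma above Theta: 3 + 3 + 4 + 5 = 15.
Ballots ranking Theta above Sigma: 26 − 15 = 11.
Sigma wins the head-to-head 15–11.

Sigma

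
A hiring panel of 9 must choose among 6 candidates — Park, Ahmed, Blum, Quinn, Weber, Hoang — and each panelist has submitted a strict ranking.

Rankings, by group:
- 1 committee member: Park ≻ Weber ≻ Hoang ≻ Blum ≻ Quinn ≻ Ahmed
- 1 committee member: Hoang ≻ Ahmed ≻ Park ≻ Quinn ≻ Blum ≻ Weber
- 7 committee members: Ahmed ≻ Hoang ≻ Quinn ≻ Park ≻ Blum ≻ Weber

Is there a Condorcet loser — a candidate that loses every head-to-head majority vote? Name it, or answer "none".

Head-to-head results (9 committee members):
Park vs Ahmed: Ahmed wins 8–1.
Park vs Blum: Park is ranked higher on 1+1+7 = 9 ballots, Blum on 0. Park wins 9–0.
Park vs Quinn: Quinn, 7–2.
Park vs Weber: Park wins 9–0.
Park vs Hoang: Hoang, 8–1.
Ahmed–Blum: Ahmed 8–1.
Ahmed vs Quinn: 1+7 = 8 for Ahmed, 1 for Quinn — Ahmed by 8–1.
Ahmed vs Weber: 8 to 1, Ahmed.
Ahmed vs Hoang: 7 for Ahmed, 2 for Hoang — Ahmed by 7–2.
Blum vs Quinn: Quinn, 8–1.
Blum vs Weber: 1+7 = 8 for Blum, 1 for Weber — Blum by 8–1.
Blum vs Hoang: Hoang, 9–0.
Quinn vs Weber: Quinn, 8–1.
Quinn vs Hoang: Hoang wins 9–0.
Weber vs Hoang: Hoang wins 8–1.
Only Weber has no wins; Weber is the Condorcet loser.

Weber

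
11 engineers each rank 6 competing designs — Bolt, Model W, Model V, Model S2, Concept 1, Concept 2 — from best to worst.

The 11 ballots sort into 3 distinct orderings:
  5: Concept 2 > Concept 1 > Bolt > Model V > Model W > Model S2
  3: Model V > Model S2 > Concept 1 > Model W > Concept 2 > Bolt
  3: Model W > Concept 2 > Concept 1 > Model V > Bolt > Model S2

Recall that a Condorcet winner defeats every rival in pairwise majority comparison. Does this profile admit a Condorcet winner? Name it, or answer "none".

Head-to-head results (11 engineers):
Bolt vs Model W: Model W, 6–5.
Bolt–Model V: Model V 6–5.
Bolt vs Model S2: Bolt, 8–3.
Bolt–Concept 1: Concept 1 11–0.
Bolt–Concept 2: Concept 2 11–0.
Model W vs Model V: Model V, 8–3.
Model W vs Model S2: Model W wins 8–3.
Model W vs Concept 1: Concept 1 wins 8–3.
Model W vs Concept 2: Model W, 6–5.
Model V–Model S2: Model V 11–0.
Model V vs Concept 1: Concept 1 wins 8–3.
Model V vs Concept 2: Concept 2, 8–3.
Model S2–Concept 1: Concept 1 8–3.
Model S2 vs Concept 2: Concept 2, 8–3.
Concept 1 vs Concept 2: Concept 2, 8–3.
Every design loses at least once (Bolt loses to Model W; Model W loses to Model V; Model V loses to Concept 1; Model S2 loses to Bolt; Concept 1 loses to Concept 2; Concept 2 loses to Model W). The majority relation contains the cycle Model W → Concept 2 → Model V → Model W, so there is no Condorcet winner.

none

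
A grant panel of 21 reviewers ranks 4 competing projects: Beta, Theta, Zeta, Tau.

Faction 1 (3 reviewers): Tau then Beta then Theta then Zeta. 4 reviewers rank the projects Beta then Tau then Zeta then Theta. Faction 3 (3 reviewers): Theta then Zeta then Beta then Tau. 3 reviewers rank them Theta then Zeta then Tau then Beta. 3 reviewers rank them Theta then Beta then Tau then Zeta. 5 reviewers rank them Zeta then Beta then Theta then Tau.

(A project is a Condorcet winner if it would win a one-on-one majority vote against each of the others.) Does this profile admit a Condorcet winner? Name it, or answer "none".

none

Pairwise majorities:
Beta vs Theta: 3+4+5 = 12 for Beta, 9 for Theta — Beta by 12–9.
Beta vs Zeta: 10 to 11, Zeta.
Beta vs Tau: Beta wins 15–6.
Theta vs Zeta: 12 to 9, Theta.
Theta vs Tau: Theta is ranked higher on 3+3+3+5 = 14 ballots, Tau on 7. Theta wins 14–7.
Zeta vs Tau: 11 to 10, Zeta.
No project is unbeaten: Beta loses to Zeta; Theta loses to Beta; Zeta loses to Theta; Tau loses to Beta. In particular Beta beats Theta beats Zeta beats Beta is a majority cycle — no Condorcet winner exists.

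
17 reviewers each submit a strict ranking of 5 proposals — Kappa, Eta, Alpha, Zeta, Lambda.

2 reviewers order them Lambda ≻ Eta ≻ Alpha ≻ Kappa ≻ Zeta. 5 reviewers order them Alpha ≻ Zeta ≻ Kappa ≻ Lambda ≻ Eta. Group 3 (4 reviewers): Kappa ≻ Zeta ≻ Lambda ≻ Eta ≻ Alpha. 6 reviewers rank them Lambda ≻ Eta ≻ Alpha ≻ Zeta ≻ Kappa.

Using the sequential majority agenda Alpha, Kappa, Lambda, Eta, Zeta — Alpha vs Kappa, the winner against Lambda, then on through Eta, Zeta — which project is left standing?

Zeta

Round 1: Alpha vs Kappa — 13–4, Alpha advances.
Round 2: Alpha vs Lambda — 5–12, Lambda advances.
Round 3: Lambda vs Eta — 17–0, Lambda advances.
Round 4: Lambda vs Zeta — 8–9, Zeta advances.
Zeta survives the agenda.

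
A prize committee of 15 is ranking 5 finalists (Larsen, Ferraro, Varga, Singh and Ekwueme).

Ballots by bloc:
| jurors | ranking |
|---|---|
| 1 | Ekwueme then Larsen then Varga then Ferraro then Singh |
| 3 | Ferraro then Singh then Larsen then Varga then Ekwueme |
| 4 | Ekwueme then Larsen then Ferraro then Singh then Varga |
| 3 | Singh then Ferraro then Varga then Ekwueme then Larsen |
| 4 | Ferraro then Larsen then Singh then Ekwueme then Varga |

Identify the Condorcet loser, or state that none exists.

Varga

Pairwise majorities:
Larsen vs Ferraro: 1+4 = 5 for Larsen, 10 for Ferraro — Ferraro by 10–5.
Larsen vs Varga: Larsen wins 12–3.
Larsen vs Singh: 9 to 6, Larsen.
Larsen vs Ekwueme: Ekwueme wins 8–7.
Ferraro vs Varga: Ferraro is ranked higher on 3+4+3+4 = 14 ballots, Varga on 1. Ferraro wins 14–1.
Ferraro vs Singh: Ferraro, 12–3.
Ferraro vs Ekwueme: Ferraro preferred on 3+3+4 = 10 ballots; Ferraro wins 10–5.
Varga vs Singh: Varga preferred on 1 ballot; Singh wins 14–1.
Varga vs Ekwueme: Varga preferred on 3+3 = 6 ballots; Ekwueme wins 9–6.
Singh vs Ekwueme: 3+3+4 = 10 for Singh, 5 for Ekwueme — Singh by 10–5.
Only Varga has no wins; Varga is the Condorcet loser.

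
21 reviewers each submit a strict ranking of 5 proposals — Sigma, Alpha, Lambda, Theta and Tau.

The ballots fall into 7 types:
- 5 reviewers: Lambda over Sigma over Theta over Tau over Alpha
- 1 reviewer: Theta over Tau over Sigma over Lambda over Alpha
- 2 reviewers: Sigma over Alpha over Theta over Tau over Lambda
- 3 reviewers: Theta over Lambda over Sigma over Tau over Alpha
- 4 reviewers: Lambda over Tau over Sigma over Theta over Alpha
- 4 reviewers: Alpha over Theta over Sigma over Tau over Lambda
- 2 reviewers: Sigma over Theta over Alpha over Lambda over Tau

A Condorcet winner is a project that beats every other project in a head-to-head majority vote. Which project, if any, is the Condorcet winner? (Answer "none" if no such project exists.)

none

Check each pair by majority over 21 ballots:
Sigma vs Alpha: Sigma preferred on 5+1+2+3+4+2 = 17 ballots; Sigma wins 17–4.
Sigma vs Lambda: 1+2+4+2 = 9 for Sigma, 12 for Lambda — Lambda by 12–9.
Sigma vs Theta: 5+2+4+2 = 13 for Sigma, 8 for Theta — Sigma by 13–8.
Sigma vs Tau: Sigma preferred on 5+2+3+4+2 = 16 ballots; Sigma wins 16–5.
Alpha vs Lambda: 8 to 13, Lambda.
Alpha vs Theta: Alpha preferred on 2+4 = 6 ballots; Theta wins 15–6.
Alpha vs Tau: 2+4+2 = 8 for Alpha, 13 for Tau — Tau by 13–8.
Lambda vs Theta: 5+4 = 9 for Lambda, 12 for Theta — Theta by 12–9.
Lambda vs Tau: 5+3+4+2 = 14 for Lambda, 7 for Tau — Lambda by 14–7.
Theta vs Tau: Theta preferred on 5+1+2+3+4+2 = 17 ballots; Theta wins 17–4.
No project is unbeaten: Sigma loses to Lambda; Alpha loses to Sigma; Lambda loses to Theta; Theta loses to Sigma; Tau loses to Sigma. In particular Sigma > Theta > Lambda > Sigma is a majority cycle — no Condorcet winner exists.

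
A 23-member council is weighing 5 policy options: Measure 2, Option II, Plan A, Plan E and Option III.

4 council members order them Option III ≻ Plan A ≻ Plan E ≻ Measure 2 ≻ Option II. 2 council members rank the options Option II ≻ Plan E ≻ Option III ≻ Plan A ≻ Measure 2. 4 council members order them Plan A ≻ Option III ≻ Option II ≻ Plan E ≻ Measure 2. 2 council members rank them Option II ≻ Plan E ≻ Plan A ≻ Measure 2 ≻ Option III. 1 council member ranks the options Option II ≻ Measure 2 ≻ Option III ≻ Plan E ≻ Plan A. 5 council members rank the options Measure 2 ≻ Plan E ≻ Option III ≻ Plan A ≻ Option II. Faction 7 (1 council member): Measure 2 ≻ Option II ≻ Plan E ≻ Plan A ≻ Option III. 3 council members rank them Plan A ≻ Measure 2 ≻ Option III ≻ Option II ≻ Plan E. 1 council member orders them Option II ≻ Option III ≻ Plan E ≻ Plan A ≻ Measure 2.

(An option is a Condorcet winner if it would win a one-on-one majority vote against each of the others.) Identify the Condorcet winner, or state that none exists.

Head-to-head results (23 council members):
Measure 2 vs Option II: Measure 2 wins 13–10.
Measure 2 vs Plan A: Plan A wins 16–7.
Measure 2–Plan E: Plan E 13–10.
Measure 2 vs Option III: Measure 2, 12–11.
Option II vs Plan A: Plan A wins 16–7.
Option II–Plan E: Option II 14–9.
Option II–Option III: Option III 16–7.
Plan A vs Plan E: Plan E, 12–11.
Plan A vs Option III: Option III, 13–10.
Plan E–Option III: Option III 13–10.
No option is unbeaten: Measure 2 loses to Plan A; Option II loses to Measure 2; Plan A loses to Plan E; Plan E loses to Option II; Option III loses to Measure 2. In particular Measure 2 beats Option II beats Plan E beats Measure 2 is a majority cycle — no Condorcet winner exists.

none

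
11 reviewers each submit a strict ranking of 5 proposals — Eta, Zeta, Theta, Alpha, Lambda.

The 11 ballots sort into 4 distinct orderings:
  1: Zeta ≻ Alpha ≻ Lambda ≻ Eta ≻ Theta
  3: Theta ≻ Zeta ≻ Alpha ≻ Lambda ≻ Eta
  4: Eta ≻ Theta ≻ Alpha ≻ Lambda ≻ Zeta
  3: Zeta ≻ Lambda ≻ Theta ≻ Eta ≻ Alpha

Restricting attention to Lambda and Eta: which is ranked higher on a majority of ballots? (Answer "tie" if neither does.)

Lambda

Ballots ranking Lambda above Eta: 1 + 3 + 3 = 7.
Ballots ranking Eta above Lambda: 11 − 7 = 4.
Lambda wins the head-to-head 7–4.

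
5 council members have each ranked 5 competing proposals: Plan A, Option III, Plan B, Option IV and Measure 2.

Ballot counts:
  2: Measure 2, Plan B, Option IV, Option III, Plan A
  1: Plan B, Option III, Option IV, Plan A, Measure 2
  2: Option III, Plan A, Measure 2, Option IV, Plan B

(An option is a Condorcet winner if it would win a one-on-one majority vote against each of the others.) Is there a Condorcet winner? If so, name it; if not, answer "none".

none

Pairwise majorities:
Plan A vs Option III: Plan A is ranked higher on 0 ballots, Option III on 5. Option III wins 5–0.
Plan A vs Plan B: 2 to 3, Plan B.
Plan A vs Option IV: Plan A preferred on 2 ballots; Option IV wins 3–2.
Plan A vs Measure 2: 1+2 = 3 for Plan A, 2 for Measure 2 — Plan A by 3–2.
Option III–Plan B: Plan B 3–2.
Option III vs Option IV: Option III is ranked higher on 1+2 = 3 ballots, Option IV on 2. Option III wins 3–2.
Option III vs Measure 2: Option III is ranked higher on 1+2 = 3 ballots, Measure 2 on 2. Option III wins 3–2.
Plan B vs Option IV: Plan B preferred on 2+1 = 3 ballots; Plan B wins 3–2.
Plan B vs Measure 2: 1 for Plan B, 4 for Measure 2 — Measure 2 by 4–1.
Option IV vs Measure 2: Measure 2 wins 4–1.
Every option loses at least once (Plan A loses to Option III; Option III loses to Plan B; Plan B loses to Measure 2; Option IV loses to Option III; Measure 2 loses to Plan A). The majority relation contains the cycle Plan A > Measure 2 > Plan B > Plan A, so there is no Condorcet winner.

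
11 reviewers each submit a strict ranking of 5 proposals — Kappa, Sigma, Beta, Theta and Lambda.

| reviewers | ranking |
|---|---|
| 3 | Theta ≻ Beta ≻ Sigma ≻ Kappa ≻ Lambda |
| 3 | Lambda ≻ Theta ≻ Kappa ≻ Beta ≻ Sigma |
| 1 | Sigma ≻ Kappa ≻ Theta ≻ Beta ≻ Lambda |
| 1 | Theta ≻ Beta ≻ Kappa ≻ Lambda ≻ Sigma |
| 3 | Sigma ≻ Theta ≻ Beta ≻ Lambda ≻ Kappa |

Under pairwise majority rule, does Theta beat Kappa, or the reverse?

Theta

Ballots ranking Theta above Kappa: 3 + 3 + 1 + 3 = 10.
Ballots ranking Kappa above Theta: 11 − 10 = 1.
Theta wins the head-to-head 10–1.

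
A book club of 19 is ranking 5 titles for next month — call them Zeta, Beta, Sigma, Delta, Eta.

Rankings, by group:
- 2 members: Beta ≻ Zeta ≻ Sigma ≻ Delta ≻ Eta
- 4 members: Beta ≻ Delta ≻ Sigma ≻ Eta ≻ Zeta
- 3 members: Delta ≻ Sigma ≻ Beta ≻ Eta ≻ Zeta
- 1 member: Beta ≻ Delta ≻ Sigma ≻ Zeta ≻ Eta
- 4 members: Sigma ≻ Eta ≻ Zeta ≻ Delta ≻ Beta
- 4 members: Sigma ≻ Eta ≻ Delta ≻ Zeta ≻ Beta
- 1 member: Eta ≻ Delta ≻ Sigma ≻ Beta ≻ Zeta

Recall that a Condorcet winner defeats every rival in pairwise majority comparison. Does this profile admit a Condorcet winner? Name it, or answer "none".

Head-to-head results (19 members):
Zeta vs Beta: Zeta is ranked higher on 4+4 = 8 ballots, Beta on 11. Beta wins 11–8.
Zeta vs Sigma: Sigma wins 17–2.
Zeta vs Delta: Delta, 13–6.
Zeta vs Eta: Zeta preferred on 2+1 = 3 ballots; Eta wins 16–3.
Beta vs Sigma: Beta preferred on 2+4+1 = 7 ballots; Sigma wins 12–7.
Beta vs Delta: Beta is ranked higher on 2+4+1 = 7 ballots, Delta on 12. Delta wins 12–7.
Beta vs Eta: Beta wins 10–9.
Sigma vs Delta: Sigma, 10–9.
Sigma vs Eta: 2+4+3+1+4+4 = 18 for Sigma, 1 for Eta — Sigma by 18–1.
Delta vs Eta: Delta, 10–9.
Sigma beats each of Zeta, Beta, Delta, Eta — Sigma is the Condorcet winner.

Sigma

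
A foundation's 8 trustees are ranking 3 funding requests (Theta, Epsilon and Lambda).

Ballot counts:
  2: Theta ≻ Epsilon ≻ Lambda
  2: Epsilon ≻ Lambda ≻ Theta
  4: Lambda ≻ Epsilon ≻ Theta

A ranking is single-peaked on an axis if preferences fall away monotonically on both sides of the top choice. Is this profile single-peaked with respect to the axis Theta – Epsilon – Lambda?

Axis positions: Theta=1, Epsilon=2, Lambda=3.
Group 1 (peak Theta at position 1): ranking walks positions 1-2-3, expanding outward from the peak — single-peaked.
Group 2 (peak Epsilon at position 2): ranking walks positions 2-3-1, expanding outward from the peak — single-peaked.
Group 3 (peak Lambda at position 3): ranking walks positions 3-2-1, expanding outward from the peak — single-peaked.
Every ranking is single-peaked on this axis.

yes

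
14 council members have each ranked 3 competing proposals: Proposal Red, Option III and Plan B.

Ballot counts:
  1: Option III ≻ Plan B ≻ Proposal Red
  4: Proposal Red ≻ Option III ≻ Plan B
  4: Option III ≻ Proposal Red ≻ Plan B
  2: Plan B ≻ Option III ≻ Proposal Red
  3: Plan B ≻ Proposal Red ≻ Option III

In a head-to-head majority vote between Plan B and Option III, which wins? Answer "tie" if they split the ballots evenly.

Ballots ranking Plan B above Option III: 2 + 3 = 5.
Ballots ranking Option III above Plan B: 14 − 5 = 9.
Option III wins the head-to-head 9–5.

Option III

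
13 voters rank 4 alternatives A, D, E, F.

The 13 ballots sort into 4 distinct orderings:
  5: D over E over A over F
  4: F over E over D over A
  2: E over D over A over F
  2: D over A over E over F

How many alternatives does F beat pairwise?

0

F against each rival (13 voters):
F–A: A 9–4.
F vs D: D wins 9–4.
F–E: E 9–4.
F beats no one; loses to A, D, E — 0 pairwise wins.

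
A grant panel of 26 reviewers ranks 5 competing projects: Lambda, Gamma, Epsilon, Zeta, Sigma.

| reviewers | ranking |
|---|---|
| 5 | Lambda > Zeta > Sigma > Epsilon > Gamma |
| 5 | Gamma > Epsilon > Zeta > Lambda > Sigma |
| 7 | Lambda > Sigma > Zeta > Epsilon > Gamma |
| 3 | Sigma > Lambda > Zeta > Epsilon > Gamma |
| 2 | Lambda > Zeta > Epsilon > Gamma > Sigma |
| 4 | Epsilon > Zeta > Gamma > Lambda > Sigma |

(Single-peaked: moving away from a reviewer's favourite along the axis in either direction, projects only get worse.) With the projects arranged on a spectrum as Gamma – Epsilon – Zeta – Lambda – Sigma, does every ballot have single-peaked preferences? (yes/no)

yes

Axis positions: Gamma=1, Epsilon=2, Zeta=3, Lambda=4, Sigma=5.
Bloc 1 (peak Lambda at position 4): ranking walks positions 4-3-5-2-1, expanding outward from the peak — single-peaked.
Bloc 2 (peak Gamma at position 1): ranking walks positions 1-2-3-4-5, expanding outward from the peak — single-peaked.
Bloc 3 (peak Lambda at position 4): ranking walks positions 4-5-3-2-1, expanding outward from the peak — single-peaked.
Bloc 4 (peak Sigma at position 5): ranking walks positions 5-4-3-2-1, expanding outward from the peak — single-peaked.
Bloc 5 (peak Lambda at position 4): ranking walks positions 4-3-2-1-5, expanding outward from the peak — single-peaked.
Bloc 6 (peak Epsilon at position 2): ranking walks positions 2-3-1-4-5, expanding outward from the peak — single-peaked.
Every ranking is single-peaked on this axis.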